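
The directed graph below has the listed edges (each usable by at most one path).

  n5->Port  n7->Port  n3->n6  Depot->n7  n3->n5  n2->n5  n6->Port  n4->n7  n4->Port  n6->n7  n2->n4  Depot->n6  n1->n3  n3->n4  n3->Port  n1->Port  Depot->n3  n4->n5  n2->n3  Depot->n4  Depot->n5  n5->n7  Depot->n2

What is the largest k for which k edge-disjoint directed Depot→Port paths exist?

Assign every edge capacity 1; by Menger, the answer equals the max flow.
Path Depot→n3→Port (+1); total 1.
Path Depot→n4→Port (+1); total 2.
Path Depot→n5→Port (+1); total 3.
Path Depot→n6→Port (+1); total 4.
Path Depot→n7→Port (+1); total 5.
No residual Depot→Port path; max flow = 5.
Certifying cut of size 5: {n3→Port, n4→Port, n5→Port, n6→Port, n7→Port}.

5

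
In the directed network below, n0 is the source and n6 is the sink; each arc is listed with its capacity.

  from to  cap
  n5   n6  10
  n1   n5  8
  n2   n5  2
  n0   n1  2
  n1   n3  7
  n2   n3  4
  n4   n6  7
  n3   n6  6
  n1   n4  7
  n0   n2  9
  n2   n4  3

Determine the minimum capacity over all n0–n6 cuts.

Augment n0→n1→n3→n6: bottleneck 2, flow now 2.
Augment n0→n2→n3→n6: bottleneck 4, flow now 6.
Augment n0→n2→n4→n6: bottleneck 3, flow now 9.
Augment n0→n2→n5→n6: bottleneck 2, flow now 11.
No augmenting path remains; maximum flow = 11.
By max-flow min-cut, the minimum cut capacity equals the max flow.
In the residual graph, reachable from n0: {n0}.
Min-cut edges: n0→n1 (2), n0→n2 (9); capacity 2 + 9 = 11.

11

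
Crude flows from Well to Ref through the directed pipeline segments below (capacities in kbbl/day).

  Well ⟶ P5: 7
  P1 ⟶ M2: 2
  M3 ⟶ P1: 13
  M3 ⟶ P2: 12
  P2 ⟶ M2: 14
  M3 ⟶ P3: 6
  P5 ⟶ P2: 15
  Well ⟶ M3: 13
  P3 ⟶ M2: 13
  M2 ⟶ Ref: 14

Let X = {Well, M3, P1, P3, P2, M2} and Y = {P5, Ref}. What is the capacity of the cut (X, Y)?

Edges leaving {Well, M3, P1, P3, P2, M2}: Well→P5 (7), M2→Ref (14).
Cut capacity = 7 + 14 = 21.

21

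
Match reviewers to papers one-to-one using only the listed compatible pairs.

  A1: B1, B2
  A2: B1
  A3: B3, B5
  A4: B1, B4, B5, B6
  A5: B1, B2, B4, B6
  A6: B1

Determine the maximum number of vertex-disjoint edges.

Unit-capacity flow: source→left, listed edges, right→sink; max matching = max flow.
Augmenting path A1→B1 (+1); matched 1.
Augmenting path A3→B3 (+1); matched 2.
Augmenting path A4→B4 (+1); matched 3.
Augmenting path A5→B2 (+1); matched 4.
Augmenting path A2→B1→A1→B2→A5→B6 (+1); matched 5.
No augmenting path remains; maximum matching = 5.
König certificate: {A1, A3, A4, A5, B1} is a vertex cover of size 5 (every listed pair touches it), so no matching can be larger.

5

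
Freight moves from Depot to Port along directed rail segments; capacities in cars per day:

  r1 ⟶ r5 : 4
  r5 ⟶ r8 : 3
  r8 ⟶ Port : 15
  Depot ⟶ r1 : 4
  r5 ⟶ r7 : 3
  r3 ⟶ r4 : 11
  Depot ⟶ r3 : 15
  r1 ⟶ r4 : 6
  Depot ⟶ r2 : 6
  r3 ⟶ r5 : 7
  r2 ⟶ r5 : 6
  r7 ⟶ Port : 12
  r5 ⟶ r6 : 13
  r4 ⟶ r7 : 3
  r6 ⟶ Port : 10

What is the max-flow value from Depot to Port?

19

Augment Depot→r1→r4→r7→Port: bottleneck 3, flow now 3.
Augment Depot→r1→r5→r6→Port: bottleneck 1, flow now 4.
Augment Depot→r2→r5→r6→Port: bottleneck 6, flow now 10.
Augment Depot→r3→r5→r6→Port: bottleneck 3, flow now 13.
Augment Depot→r3→r5→r7→Port: bottleneck 3, flow now 16.
Augment Depot→r3→r5→r8→Port: bottleneck 1, flow now 17.
Augment Depot→r3→r4→r1→r5→r8→Port: bottleneck 2, flow now 19. (uses reverse residual edge)
No augmenting path remains; maximum flow = 19.
In the residual graph, reachable from Depot: {Depot, r1, r2, r3, r4, r5, r6}.
Min-cut edges: r4→r7 (3), r5→r7 (3), r5→r8 (3), r6→Port (10); capacity 3 + 3 + 3 + 10 = 19.
This cut is saturated, so no flow can exceed 19.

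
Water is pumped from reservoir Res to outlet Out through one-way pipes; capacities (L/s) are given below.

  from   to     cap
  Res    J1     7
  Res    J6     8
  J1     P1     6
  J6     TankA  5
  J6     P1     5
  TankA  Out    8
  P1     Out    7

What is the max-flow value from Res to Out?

Augment Res→J1→P1→Out: bottleneck 6, flow now 6.
Augment Res→J6→TankA→Out: bottleneck 5, flow now 11.
Augment Res→J6→P1→Out: bottleneck 1, flow now 12.
No augmenting path remains; maximum flow = 12.
In the residual graph, reachable from Res: {Res, J1, J6, P1}.
Min-cut edges: J6→TankA (5), P1→Out (7); capacity 5 + 7 = 12.
This cut is saturated, so no flow can exceed 12.

12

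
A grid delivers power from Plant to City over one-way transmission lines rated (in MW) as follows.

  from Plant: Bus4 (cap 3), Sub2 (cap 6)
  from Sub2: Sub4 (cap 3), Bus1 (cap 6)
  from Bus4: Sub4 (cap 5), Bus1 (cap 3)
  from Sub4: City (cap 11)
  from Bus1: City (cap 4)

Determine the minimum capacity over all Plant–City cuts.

9

Augment Plant→Sub2→Sub4→City: bottleneck 3, flow now 3.
Augment Plant→Sub2→Bus1→City: bottleneck 3, flow now 6.
Augment Plant→Bus4→Sub4→City: bottleneck 3, flow now 9.
No augmenting path remains; maximum flow = 9.
By max-flow min-cut, the minimum cut capacity equals the max flow.
In the residual graph, reachable from Plant: {Plant}.
Min-cut edges: Plant→Sub2 (6), Plant→Bus4 (3); capacity 6 + 3 = 9.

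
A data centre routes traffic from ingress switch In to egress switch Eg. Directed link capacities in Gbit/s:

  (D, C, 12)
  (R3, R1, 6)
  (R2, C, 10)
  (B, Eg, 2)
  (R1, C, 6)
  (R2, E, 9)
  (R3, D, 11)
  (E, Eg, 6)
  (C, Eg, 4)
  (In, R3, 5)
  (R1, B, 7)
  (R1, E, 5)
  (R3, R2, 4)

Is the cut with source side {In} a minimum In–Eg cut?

Given cut capacity: 5 = 5.
Augment In→R3→D→C→Eg: bottleneck 4, flow now 4.
Augment In→R3→R1→B→Eg: bottleneck 1, flow now 5.
No augmenting path remains; maximum flow = 5.
Cut capacity 5 equals the max flow, so it is a minimum cut.

Yes — it is a minimum cut (capacity 5).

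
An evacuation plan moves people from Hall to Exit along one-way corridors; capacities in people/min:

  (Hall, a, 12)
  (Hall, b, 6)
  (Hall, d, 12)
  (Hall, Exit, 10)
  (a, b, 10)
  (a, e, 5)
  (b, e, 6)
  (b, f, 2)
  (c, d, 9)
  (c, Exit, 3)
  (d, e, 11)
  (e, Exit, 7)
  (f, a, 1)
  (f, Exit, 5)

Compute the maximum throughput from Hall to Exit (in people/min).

Augment Hall→Exit: bottleneck 10, flow now 10.
Augment Hall→a→e→Exit: bottleneck 5, flow now 15.
Augment Hall→b→e→Exit: bottleneck 2, flow now 17.
Augment Hall→b→f→Exit: bottleneck 2, flow now 19.
No augmenting path remains; maximum flow = 19.
In the residual graph, reachable from Hall: {Hall, a, b, d, e}.
Min-cut edges: Hall→Exit (10), b→f (2), e→Exit (7); capacity 10 + 2 + 7 = 19.
This cut is saturated, so no flow can exceed 19.

19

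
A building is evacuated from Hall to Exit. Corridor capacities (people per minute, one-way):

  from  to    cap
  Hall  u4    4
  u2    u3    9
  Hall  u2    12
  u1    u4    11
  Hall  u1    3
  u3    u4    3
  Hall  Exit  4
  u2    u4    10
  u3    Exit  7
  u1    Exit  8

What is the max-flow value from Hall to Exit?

Augment Hall→Exit: bottleneck 4, flow now 4.
Augment Hall→u1→Exit: bottleneck 3, flow now 7.
Augment Hall→u2→u3→Exit: bottleneck 7, flow now 14.
No augmenting path remains; maximum flow = 14.
In the residual graph, reachable from Hall: {Hall, u2, u3, u4}.
Min-cut edges: Hall→u1 (3), Hall→Exit (4), u3→Exit (7); capacity 3 + 4 + 7 = 14.
This cut is saturated, so no flow can exceed 14.

14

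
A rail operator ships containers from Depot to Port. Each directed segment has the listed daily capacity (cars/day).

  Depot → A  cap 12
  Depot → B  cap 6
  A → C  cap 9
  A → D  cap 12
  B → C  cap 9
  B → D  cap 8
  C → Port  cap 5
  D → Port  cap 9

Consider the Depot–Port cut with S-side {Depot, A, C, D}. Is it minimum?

No — its capacity is 20, but the minimum cut has capacity 14.

Given cut capacity: 6 + 5 + 9 = 20.
Augment Depot→A→C→Port: bottleneck 5, flow now 5.
Augment Depot→A→D→Port: bottleneck 7, flow now 12.
Augment Depot→B→D→Port: bottleneck 2, flow now 14.
No augmenting path remains; maximum flow = 14.
In the residual graph, reachable from Depot: {Depot, A, B, C, D}.
Min-cut edges: C→Port (5), D→Port (9); capacity 5 + 9 = 14.
Cut capacity 20 exceeds the max flow 14, so it is not minimum.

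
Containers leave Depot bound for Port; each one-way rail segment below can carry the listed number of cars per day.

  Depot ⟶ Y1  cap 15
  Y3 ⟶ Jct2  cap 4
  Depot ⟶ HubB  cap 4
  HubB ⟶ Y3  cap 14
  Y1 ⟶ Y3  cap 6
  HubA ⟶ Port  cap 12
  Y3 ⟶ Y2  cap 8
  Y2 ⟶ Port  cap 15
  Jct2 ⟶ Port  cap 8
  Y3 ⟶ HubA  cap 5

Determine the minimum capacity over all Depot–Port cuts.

Augment Depot→Y1→Y3→Jct2→Port: bottleneck 4, flow now 4.
Augment Depot→Y1→Y3→HubA→Port: bottleneck 2, flow now 6.
Augment Depot→HubB→Y3→HubA→Port: bottleneck 3, flow now 9.
Augment Depot→HubB→Y3→Y2→Port: bottleneck 1, flow now 10.
No augmenting path remains; maximum flow = 10.
By max-flow min-cut, the minimum cut capacity equals the max flow.
In the residual graph, reachable from Depot: {Depot, Y1}.
Min-cut edges: Depot→HubB (4), Y1→Y3 (6); capacity 4 + 6 = 10.

10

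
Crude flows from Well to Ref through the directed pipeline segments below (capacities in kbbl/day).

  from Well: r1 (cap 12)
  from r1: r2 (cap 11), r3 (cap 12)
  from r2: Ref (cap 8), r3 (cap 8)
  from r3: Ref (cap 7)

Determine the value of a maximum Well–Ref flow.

12

Augment Well→r1→r2→Ref: bottleneck 8, flow now 8.
Augment Well→r1→r3→Ref: bottleneck 4, flow now 12.
No augmenting path remains; maximum flow = 12.
In the residual graph, reachable from Well: {Well}.
Min-cut edges: Well→r1 (12); capacity 12 = 12.
This cut is saturated, so no flow can exceed 12.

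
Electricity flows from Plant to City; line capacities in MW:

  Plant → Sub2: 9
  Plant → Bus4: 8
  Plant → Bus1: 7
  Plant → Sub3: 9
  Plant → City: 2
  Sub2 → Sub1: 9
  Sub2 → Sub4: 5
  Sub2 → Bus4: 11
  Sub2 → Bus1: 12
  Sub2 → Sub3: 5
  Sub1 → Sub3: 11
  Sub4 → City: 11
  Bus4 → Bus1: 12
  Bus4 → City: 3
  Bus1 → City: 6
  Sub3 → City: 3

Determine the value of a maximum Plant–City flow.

19

Augment Plant→City: bottleneck 2, flow now 2.
Augment Plant→Bus4→City: bottleneck 3, flow now 5.
Augment Plant→Bus1→City: bottleneck 6, flow now 11.
Augment Plant→Sub3→City: bottleneck 3, flow now 14.
Augment Plant→Sub2→Sub4→City: bottleneck 5, flow now 19.
No augmenting path remains; maximum flow = 19.
In the residual graph, reachable from Plant: {Plant, Sub2, Sub1, Bus4, Bus1, Sub3}.
Min-cut edges: Plant→City (2), Sub2→Sub4 (5), Bus4→City (3), Bus1→City (6), Sub3→City (3); capacity 2 + 5 + 3 + 6 + 3 = 19.
This cut is saturated, so no flow can exceed 19.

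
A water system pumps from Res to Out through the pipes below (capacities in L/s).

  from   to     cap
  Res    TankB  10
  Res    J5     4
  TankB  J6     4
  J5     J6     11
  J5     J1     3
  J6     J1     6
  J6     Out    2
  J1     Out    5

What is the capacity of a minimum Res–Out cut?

Augment Res→TankB→J6→Out: bottleneck 2, flow now 2.
Augment Res→J5→J1→Out: bottleneck 3, flow now 5.
Augment Res→TankB→J6→J1→Out: bottleneck 2, flow now 7.
No augmenting path remains; maximum flow = 7.
By max-flow min-cut, the minimum cut capacity equals the max flow.
In the residual graph, reachable from Res: {Res, TankB, J5, J6, J1}.
Min-cut edges: J6→Out (2), J1→Out (5); capacity 2 + 5 = 7.

7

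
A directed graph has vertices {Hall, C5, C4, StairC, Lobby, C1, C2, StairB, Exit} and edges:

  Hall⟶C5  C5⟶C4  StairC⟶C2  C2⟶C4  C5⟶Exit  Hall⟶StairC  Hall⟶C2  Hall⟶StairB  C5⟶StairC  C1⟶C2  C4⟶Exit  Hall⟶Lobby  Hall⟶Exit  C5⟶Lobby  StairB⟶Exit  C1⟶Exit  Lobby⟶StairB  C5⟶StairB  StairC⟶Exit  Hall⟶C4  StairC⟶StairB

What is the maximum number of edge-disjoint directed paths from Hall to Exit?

5

Assign every edge capacity 1; by Menger, the answer equals the max flow.
Path Hall→Exit (+1); total 1.
Path Hall→C5→Exit (+1); total 2.
Path Hall→C4→Exit (+1); total 3.
Path Hall→StairC→Exit (+1); total 4.
Path Hall→StairB→Exit (+1); total 5.
No residual Hall→Exit path; max flow = 5.
Certifying cut of size 5: {C4→Exit, Hall→C5, Hall→Exit, Hall→StairC, StairB→Exit}.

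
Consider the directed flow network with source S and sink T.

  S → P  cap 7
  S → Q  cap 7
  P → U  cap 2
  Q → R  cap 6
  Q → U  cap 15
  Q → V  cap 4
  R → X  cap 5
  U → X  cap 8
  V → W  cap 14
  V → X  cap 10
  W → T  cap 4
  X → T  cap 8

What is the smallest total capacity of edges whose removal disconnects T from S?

Augment S→P→U→X→T: bottleneck 2, flow now 2.
Augment S→Q→R→X→T: bottleneck 5, flow now 7.
Augment S→Q→U→X→T: bottleneck 1, flow now 8.
Augment S→Q→V→W→T: bottleneck 1, flow now 9.
No augmenting path remains; maximum flow = 9.
By max-flow min-cut, the minimum cut capacity equals the max flow.
In the residual graph, reachable from S: {S, P}.
Min-cut edges: S→Q (7), P→U (2); capacity 7 + 2 = 9.

9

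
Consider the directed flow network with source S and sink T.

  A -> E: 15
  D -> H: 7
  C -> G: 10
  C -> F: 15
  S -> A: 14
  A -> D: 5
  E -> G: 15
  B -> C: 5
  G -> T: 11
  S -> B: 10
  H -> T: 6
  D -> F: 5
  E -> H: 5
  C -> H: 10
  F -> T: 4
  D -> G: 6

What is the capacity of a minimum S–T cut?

Augment S→A→D→F→T: bottleneck 4, flow now 4.
Augment S→A→D→G→T: bottleneck 1, flow now 5.
Augment S→A→E→G→T: bottleneck 9, flow now 14.
Augment S→B→C→G→T: bottleneck 1, flow now 15.
Augment S→B→C→H→T: bottleneck 4, flow now 19.
No augmenting path remains; maximum flow = 19.
By max-flow min-cut, the minimum cut capacity equals the max flow.
In the residual graph, reachable from S: {S, B}.
Min-cut edges: S→A (14), B→C (5); capacity 14 + 5 = 19.

19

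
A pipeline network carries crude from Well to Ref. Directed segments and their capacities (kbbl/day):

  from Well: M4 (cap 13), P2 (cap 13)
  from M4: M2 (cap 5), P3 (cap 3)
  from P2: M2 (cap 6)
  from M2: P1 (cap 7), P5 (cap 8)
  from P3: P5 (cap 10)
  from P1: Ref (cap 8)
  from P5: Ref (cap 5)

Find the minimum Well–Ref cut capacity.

12

Augment Well→M4→M2→P1→Ref: bottleneck 5, flow now 5.
Augment Well→M4→P3→P5→Ref: bottleneck 3, flow now 8.
Augment Well→P2→M2→P1→Ref: bottleneck 2, flow now 10.
Augment Well→P2→M2→P5→Ref: bottleneck 2, flow now 12.
No augmenting path remains; maximum flow = 12.
By max-flow min-cut, the minimum cut capacity equals the max flow.
In the residual graph, reachable from Well: {Well, M4, P2, M2, P3, P5}.
Min-cut edges: M2→P1 (7), P5→Ref (5); capacity 7 + 5 = 12.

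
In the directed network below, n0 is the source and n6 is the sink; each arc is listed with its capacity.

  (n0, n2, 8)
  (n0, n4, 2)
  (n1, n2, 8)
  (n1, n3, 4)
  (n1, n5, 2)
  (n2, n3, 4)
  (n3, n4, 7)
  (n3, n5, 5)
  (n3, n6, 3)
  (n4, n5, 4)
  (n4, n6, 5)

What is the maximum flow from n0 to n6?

6

Augment n0→n4→n6: bottleneck 2, flow now 2.
Augment n0→n2→n3→n6: bottleneck 3, flow now 5.
Augment n0→n2→n3→n4→n6: bottleneck 1, flow now 6.
No augmenting path remains; maximum flow = 6.
In the residual graph, reachable from n0: {n0, n2}.
Min-cut edges: n0→n4 (2), n2→n3 (4); capacity 2 + 4 = 6.
This cut is saturated, so no flow can exceed 6.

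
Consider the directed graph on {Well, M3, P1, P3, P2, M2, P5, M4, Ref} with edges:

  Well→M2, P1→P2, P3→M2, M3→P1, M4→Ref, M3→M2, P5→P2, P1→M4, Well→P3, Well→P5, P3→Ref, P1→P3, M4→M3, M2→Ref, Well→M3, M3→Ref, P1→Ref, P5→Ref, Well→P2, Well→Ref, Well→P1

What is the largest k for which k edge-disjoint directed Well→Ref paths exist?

6

Assign every edge capacity 1; by Menger, the answer equals the max flow.
Path Well→Ref (+1); total 1.
Path Well→M3→Ref (+1); total 2.
Path Well→P1→Ref (+1); total 3.
Path Well→P3→Ref (+1); total 4.
Path Well→M2→Ref (+1); total 5.
Path Well→P5→Ref (+1); total 6.
No residual Well→Ref path; max flow = 6.
Certifying cut of size 6: {Well→M2, Well→M3, Well→P1, Well→P3, Well→P5, Well→Ref}.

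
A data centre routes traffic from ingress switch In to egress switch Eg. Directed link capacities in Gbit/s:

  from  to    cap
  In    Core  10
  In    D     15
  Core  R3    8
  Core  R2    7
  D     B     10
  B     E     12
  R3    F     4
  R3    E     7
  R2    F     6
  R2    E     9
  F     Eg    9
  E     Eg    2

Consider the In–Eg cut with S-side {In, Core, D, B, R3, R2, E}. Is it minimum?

No — its capacity is 12, but the minimum cut has capacity 11.

Given cut capacity: 4 + 6 + 2 = 12.
Augment In→Core→R3→F→Eg: bottleneck 4, flow now 4.
Augment In→Core→R3→E→Eg: bottleneck 2, flow now 6.
Augment In→Core→R2→F→Eg: bottleneck 4, flow now 10.
Augment In→D→B→E→R3→Core→R2→F→Eg: bottleneck 1, flow now 11. (uses reverse residual edge)
No augmenting path remains; maximum flow = 11.
In the residual graph, reachable from In: {In, Core, D, B, R3, R2, F, E}.
Min-cut edges: F→Eg (9), E→Eg (2); capacity 9 + 2 = 11.
Cut capacity 12 exceeds the max flow 11, so it is not minimum.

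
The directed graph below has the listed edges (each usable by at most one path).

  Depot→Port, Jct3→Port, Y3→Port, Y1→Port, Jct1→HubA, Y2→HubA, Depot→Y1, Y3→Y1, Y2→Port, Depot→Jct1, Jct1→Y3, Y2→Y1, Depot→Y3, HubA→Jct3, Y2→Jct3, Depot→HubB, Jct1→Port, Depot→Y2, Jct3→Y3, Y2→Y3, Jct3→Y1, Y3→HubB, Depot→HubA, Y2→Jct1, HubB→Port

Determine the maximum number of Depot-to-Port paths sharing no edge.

Assign every edge capacity 1; by Menger, the answer equals the max flow.
Path Depot→Port (+1); total 1.
Path Depot→HubB→Port (+1); total 2.
Path Depot→Y2→Port (+1); total 3.
Path Depot→Jct1→Port (+1); total 4.
Path Depot→Y3→Port (+1); total 5.
Path Depot→Y1→Port (+1); total 6.
Path Depot→HubA→Jct3→Port (+1); total 7.
No residual Depot→Port path; max flow = 7.
Certifying cut of size 7: {Depot→HubA, Depot→HubB, Depot→Jct1, Depot→Port, Depot→Y1, Depot→Y2, Depot→Y3}.

7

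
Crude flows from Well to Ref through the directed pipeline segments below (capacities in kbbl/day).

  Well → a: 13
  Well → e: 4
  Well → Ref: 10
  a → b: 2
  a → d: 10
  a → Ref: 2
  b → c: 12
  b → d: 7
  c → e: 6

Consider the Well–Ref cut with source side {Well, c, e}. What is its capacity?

Edges leaving {Well, c, e}: Well→a (13), Well→Ref (10).
Cut capacity = 13 + 10 = 23.

23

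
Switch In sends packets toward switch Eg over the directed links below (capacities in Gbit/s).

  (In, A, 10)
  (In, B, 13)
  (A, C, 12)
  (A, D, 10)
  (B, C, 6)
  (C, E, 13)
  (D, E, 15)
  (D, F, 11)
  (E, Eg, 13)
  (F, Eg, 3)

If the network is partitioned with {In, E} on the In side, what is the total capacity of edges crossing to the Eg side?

Edges leaving {In, E}: In→A (10), In→B (13), E→Eg (13).
Cut capacity = 10 + 13 + 13 = 36.

36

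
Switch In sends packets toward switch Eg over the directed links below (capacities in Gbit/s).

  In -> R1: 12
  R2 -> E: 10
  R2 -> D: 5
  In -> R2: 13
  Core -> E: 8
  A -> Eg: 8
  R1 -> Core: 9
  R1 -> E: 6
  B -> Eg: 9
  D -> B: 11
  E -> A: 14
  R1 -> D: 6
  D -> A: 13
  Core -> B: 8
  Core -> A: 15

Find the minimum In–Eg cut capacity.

17

Augment In→R1→Core→A→Eg: bottleneck 8, flow now 8.
Augment In→R1→Core→B→Eg: bottleneck 1, flow now 9.
Augment In→R1→D→B→Eg: bottleneck 3, flow now 12.
Augment In→R2→D→B→Eg: bottleneck 5, flow now 17.
No augmenting path remains; maximum flow = 17.
By max-flow min-cut, the minimum cut capacity equals the max flow.
In the residual graph, reachable from In: {In, R1, R2, Core, E, D, A, B}.
Min-cut edges: A→Eg (8), B→Eg (9); capacity 8 + 9 = 17.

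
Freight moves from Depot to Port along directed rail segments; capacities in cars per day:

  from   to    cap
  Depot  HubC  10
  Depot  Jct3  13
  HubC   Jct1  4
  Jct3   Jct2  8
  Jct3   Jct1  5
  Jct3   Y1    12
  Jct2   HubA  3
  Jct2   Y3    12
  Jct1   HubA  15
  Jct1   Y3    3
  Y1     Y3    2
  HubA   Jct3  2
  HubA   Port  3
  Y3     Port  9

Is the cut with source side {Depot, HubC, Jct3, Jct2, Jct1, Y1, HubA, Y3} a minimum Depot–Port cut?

Yes — it is a minimum cut (capacity 12).

Given cut capacity: 3 + 9 = 12.
Augment Depot→HubC→Jct1→HubA→Port: bottleneck 3, flow now 3.
Augment Depot→HubC→Jct1→Y3→Port: bottleneck 1, flow now 4.
Augment Depot→Jct3→Jct2→Y3→Port: bottleneck 8, flow now 12.
No augmenting path remains; maximum flow = 12.
Cut capacity 12 equals the max flow, so it is a minimum cut.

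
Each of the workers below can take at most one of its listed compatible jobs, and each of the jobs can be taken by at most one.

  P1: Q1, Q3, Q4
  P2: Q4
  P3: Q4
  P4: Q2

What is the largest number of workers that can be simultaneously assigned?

3

Unit-capacity flow: source→left, listed edges, right→sink; max matching = max flow.
Augmenting path P1→Q1 (+1); matched 1.
Augmenting path P2→Q4 (+1); matched 2.
Augmenting path P4→Q2 (+1); matched 3.
No augmenting path remains; maximum matching = 3.
König certificate: {P1, P4, Q4} is a vertex cover of size 3 (every listed pair touches it), so no matching can be larger.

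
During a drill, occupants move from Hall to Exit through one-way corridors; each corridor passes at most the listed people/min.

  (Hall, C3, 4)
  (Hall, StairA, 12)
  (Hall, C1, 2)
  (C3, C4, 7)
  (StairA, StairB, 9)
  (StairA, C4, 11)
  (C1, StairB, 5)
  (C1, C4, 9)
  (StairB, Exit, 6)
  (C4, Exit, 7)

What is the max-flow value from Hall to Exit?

Augment Hall→C3→C4→Exit: bottleneck 4, flow now 4.
Augment Hall→StairA→StairB→Exit: bottleneck 6, flow now 10.
Augment Hall→StairA→C4→Exit: bottleneck 3, flow now 13.
No augmenting path remains; maximum flow = 13.
In the residual graph, reachable from Hall: {Hall, C3, StairA, C1, StairB, C4}.
Min-cut edges: StairB→Exit (6), C4→Exit (7); capacity 6 + 7 = 13.
This cut is saturated, so no flow can exceed 13.

13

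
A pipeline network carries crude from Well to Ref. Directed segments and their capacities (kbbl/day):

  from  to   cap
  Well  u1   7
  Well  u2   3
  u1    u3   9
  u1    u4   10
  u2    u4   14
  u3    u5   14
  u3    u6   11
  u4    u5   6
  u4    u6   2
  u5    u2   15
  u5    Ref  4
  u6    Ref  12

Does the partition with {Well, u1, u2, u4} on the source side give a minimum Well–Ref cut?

No — its capacity is 17, but the minimum cut has capacity 10.

Given cut capacity: 9 + 6 + 2 = 17.
Augment Well→u1→u3→u5→Ref: bottleneck 4, flow now 4.
Augment Well→u1→u3→u6→Ref: bottleneck 3, flow now 7.
Augment Well→u2→u4→u6→Ref: bottleneck 2, flow now 9.
Augment Well→u2→u4→u5→u3→u6→Ref: bottleneck 1, flow now 10. (uses reverse residual edge)
No augmenting path remains; maximum flow = 10.
In the residual graph, reachable from Well: {Well}.
Min-cut edges: Well→u1 (7), Well→u2 (3); capacity 7 + 3 = 10.
Cut capacity 17 exceeds the max flow 10, so it is not minimum.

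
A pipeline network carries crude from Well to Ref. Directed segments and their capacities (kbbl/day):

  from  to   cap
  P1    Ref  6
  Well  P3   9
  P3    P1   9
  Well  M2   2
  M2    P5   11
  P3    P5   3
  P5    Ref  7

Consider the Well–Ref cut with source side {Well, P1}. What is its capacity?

Edges leaving {Well, P1}: Well→P3 (9), Well→M2 (2), P1→Ref (6).
Cut capacity = 9 + 2 + 6 = 17.

17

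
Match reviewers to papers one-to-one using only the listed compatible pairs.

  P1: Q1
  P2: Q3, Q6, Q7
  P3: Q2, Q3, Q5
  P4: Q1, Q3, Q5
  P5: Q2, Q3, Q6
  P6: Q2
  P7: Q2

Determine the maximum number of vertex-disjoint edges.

6

Unit-capacity flow: source→left, listed edges, right→sink; max matching = max flow.
Augmenting path P1→Q1 (+1); matched 1.
Augmenting path P2→Q3 (+1); matched 2.
Augmenting path P3→Q2 (+1); matched 3.
Augmenting path P4→Q5 (+1); matched 4.
Augmenting path P5→Q6 (+1); matched 5.
Augmenting path P6→Q2→P3→Q3→P2→Q7 (+1); matched 6.
No augmenting path remains; maximum matching = 6.
König certificate: {P1, P2, P3, P4, P5, Q2} is a vertex cover of size 6 (every listed pair touches it), so no matching can be larger.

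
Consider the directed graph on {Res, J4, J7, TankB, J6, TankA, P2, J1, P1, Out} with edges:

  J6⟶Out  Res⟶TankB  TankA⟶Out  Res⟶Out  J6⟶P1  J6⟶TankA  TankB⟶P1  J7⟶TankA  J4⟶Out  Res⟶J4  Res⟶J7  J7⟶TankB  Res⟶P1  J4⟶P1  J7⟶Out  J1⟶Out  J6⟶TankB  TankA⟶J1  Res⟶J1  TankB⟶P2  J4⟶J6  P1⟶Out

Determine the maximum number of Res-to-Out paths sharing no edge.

5

Assign every edge capacity 1; by Menger, the answer equals the max flow.
Path Res→Out (+1); total 1.
Path Res→J4→Out (+1); total 2.
Path Res→J7→Out (+1); total 3.
Path Res→J1→Out (+1); total 4.
Path Res→P1→Out (+1); total 5.
No residual Res→Out path; max flow = 5.
Certifying cut of size 5: {P1→Out, Res→J1, Res→J4, Res→J7, Res→Out}.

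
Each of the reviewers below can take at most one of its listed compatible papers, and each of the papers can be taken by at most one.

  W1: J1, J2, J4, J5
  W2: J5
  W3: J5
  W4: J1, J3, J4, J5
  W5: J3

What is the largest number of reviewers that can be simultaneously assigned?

4

Unit-capacity flow: source→left, listed edges, right→sink; max matching = max flow.
Augmenting path W1→J1 (+1); matched 1.
Augmenting path W2→J5 (+1); matched 2.
Augmenting path W4→J3 (+1); matched 3.
Augmenting path W5→J3→W4→J4 (+1); matched 4.
No augmenting path remains; maximum matching = 4.
König certificate: {W1, W4, W5, J5} is a vertex cover of size 4 (every listed pair touches it), so no matching can be larger.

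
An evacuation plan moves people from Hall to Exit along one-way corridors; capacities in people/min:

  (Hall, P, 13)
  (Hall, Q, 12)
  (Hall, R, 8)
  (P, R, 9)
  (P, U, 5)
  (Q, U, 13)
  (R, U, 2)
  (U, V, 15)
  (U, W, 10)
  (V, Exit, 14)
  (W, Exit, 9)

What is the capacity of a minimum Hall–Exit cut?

19

Augment Hall→P→U→V→Exit: bottleneck 5, flow now 5.
Augment Hall→Q→U→V→Exit: bottleneck 9, flow now 14.
Augment Hall→Q→U→W→Exit: bottleneck 3, flow now 17.
Augment Hall→R→U→W→Exit: bottleneck 2, flow now 19.
No augmenting path remains; maximum flow = 19.
By max-flow min-cut, the minimum cut capacity equals the max flow.
In the residual graph, reachable from Hall: {Hall, P, R}.
Min-cut edges: Hall→Q (12), P→U (5), R→U (2); capacity 12 + 5 + 2 = 19.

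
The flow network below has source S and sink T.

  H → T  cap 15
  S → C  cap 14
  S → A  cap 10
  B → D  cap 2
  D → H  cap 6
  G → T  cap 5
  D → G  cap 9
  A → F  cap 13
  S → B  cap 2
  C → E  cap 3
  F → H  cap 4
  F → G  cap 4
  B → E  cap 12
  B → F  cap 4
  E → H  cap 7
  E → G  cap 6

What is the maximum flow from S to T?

13

Augment S→A→F→G→T: bottleneck 4, flow now 4.
Augment S→A→F→H→T: bottleneck 4, flow now 8.
Augment S→B→D→G→T: bottleneck 1, flow now 9.
Augment S→B→D→H→T: bottleneck 1, flow now 10.
Augment S→C→E→H→T: bottleneck 3, flow now 13.
No augmenting path remains; maximum flow = 13.
In the residual graph, reachable from S: {S, A, C, F}.
Min-cut edges: S→B (2), C→E (3), F→G (4), F→H (4); capacity 2 + 3 + 4 + 4 = 13.
This cut is saturated, so no flow can exceed 13.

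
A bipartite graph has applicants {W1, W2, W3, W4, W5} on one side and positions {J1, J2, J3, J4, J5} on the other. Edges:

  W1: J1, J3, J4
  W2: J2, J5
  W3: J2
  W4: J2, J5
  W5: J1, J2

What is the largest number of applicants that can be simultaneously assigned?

Unit-capacity flow: source→left, listed edges, right→sink; max matching = max flow.
Augmenting path W1→J1 (+1); matched 1.
Augmenting path W2→J2 (+1); matched 2.
Augmenting path W4→J5 (+1); matched 3.
Augmenting path W5→J1→W1→J3 (+1); matched 4.
No augmenting path remains; maximum matching = 4.
König certificate: {W1, W5, J2, J5} is a vertex cover of size 4 (every listed pair touches it), so no matching can be larger.

4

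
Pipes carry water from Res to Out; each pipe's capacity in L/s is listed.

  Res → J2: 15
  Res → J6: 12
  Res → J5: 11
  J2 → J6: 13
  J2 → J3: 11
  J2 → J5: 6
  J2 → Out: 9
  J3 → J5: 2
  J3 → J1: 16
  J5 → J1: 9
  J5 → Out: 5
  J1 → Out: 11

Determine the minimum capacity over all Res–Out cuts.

25

Augment Res→J2→Out: bottleneck 9, flow now 9.
Augment Res→J5→Out: bottleneck 5, flow now 14.
Augment Res→J5→J1→Out: bottleneck 6, flow now 20.
Augment Res→J2→J3→J1→Out: bottleneck 5, flow now 25.
No augmenting path remains; maximum flow = 25.
By max-flow min-cut, the minimum cut capacity equals the max flow.
In the residual graph, reachable from Res: {Res, J2, J6, J3, J5, J1}.
Min-cut edges: J2→Out (9), J5→Out (5), J1→Out (11); capacity 9 + 5 + 11 = 25.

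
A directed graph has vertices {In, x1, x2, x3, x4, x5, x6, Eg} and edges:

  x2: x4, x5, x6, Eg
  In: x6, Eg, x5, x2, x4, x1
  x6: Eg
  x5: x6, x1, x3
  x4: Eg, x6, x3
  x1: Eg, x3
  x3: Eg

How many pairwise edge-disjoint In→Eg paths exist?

Assign every edge capacity 1; by Menger, the answer equals the max flow.
Path In→Eg (+1); total 1.
Path In→x1→Eg (+1); total 2.
Path In→x2→Eg (+1); total 3.
Path In→x4→Eg (+1); total 4.
Path In→x6→Eg (+1); total 5.
Path In→x5→x3→Eg (+1); total 6.
No residual In→Eg path; max flow = 6.
Certifying cut of size 6: {In→Eg, In→x1, In→x2, In→x4, In→x5, In→x6}.

6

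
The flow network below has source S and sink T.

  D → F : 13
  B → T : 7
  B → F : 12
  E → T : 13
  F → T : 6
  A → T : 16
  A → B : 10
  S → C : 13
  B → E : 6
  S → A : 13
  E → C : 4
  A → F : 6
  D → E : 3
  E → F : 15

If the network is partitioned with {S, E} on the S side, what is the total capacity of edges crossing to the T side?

Edges leaving {S, E}: S→A (13), S→C (13), E→C (4), E→F (15), E→T (13).
Cut capacity = 13 + 13 + 4 + 15 + 13 = 58.

58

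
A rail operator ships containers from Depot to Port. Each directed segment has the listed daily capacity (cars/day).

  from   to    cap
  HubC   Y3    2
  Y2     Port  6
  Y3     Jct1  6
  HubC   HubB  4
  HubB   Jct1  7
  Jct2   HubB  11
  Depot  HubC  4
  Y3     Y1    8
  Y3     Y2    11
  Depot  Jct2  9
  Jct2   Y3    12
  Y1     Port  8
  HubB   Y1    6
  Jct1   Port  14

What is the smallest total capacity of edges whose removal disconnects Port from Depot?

13

Augment Depot→HubC→Y3→Y2→Port: bottleneck 2, flow now 2.
Augment Depot→HubC→HubB→Jct1→Port: bottleneck 2, flow now 4.
Augment Depot→Jct2→Y3→Y2→Port: bottleneck 4, flow now 8.
Augment Depot→Jct2→Y3→Jct1→Port: bottleneck 5, flow now 13.
No augmenting path remains; maximum flow = 13.
By max-flow min-cut, the minimum cut capacity equals the max flow.
In the residual graph, reachable from Depot: {Depot}.
Min-cut edges: Depot→HubC (4), Depot→Jct2 (9); capacity 4 + 9 = 13.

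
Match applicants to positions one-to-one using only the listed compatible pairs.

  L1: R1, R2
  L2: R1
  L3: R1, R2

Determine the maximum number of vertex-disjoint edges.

Unit-capacity flow: source→left, listed edges, right→sink; max matching = max flow.
Augmenting path L1→R1 (+1); matched 1.
Augmenting path L3→R2 (+1); matched 2.
No augmenting path remains; maximum matching = 2.
König certificate: {R1, R2} is a vertex cover of size 2 (every listed pair touches it), so no matching can be larger.

2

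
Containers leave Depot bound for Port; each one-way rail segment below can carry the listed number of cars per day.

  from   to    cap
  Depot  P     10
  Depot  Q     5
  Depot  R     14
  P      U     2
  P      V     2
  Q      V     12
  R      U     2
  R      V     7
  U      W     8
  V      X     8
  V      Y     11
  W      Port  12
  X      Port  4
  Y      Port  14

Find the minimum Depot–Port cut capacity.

18

Augment Depot→P→U→W→Port: bottleneck 2, flow now 2.
Augment Depot→P→V→X→Port: bottleneck 2, flow now 4.
Augment Depot→Q→V→X→Port: bottleneck 2, flow now 6.
Augment Depot→Q→V→Y→Port: bottleneck 3, flow now 9.
Augment Depot→R→U→W→Port: bottleneck 2, flow now 11.
Augment Depot→R→V→Y→Port: bottleneck 7, flow now 18.
No augmenting path remains; maximum flow = 18.
By max-flow min-cut, the minimum cut capacity equals the max flow.
In the residual graph, reachable from Depot: {Depot, P, R}.
Min-cut edges: Depot→Q (5), P→U (2), P→V (2), R→U (2), R→V (7); capacity 5 + 2 + 2 + 2 + 7 = 18.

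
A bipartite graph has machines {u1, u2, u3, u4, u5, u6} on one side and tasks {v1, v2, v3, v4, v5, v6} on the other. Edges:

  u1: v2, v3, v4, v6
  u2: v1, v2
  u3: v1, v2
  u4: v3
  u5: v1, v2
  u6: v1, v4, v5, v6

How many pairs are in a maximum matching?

5

Unit-capacity flow: source→left, listed edges, right→sink; max matching = max flow.
Augmenting path u1→v2 (+1); matched 1.
Augmenting path u2→v1 (+1); matched 2.
Augmenting path u4→v3 (+1); matched 3.
Augmenting path u6→v4 (+1); matched 4.
Augmenting path u3→v2→u1→v6 (+1); matched 5.
No augmenting path remains; maximum matching = 5.
König certificate: {u1, u4, u6, v1, v2} is a vertex cover of size 5 (every listed pair touches it), so no matching can be larger.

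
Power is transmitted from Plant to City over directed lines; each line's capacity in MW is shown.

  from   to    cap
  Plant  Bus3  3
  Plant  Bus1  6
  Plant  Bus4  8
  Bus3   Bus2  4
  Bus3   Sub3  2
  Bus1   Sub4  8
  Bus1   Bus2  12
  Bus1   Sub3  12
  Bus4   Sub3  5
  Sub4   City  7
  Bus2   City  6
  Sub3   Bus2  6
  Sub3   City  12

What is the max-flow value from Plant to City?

14

Augment Plant→Bus3→Bus2→City: bottleneck 3, flow now 3.
Augment Plant→Bus1→Sub4→City: bottleneck 6, flow now 9.
Augment Plant→Bus4→Sub3→City: bottleneck 5, flow now 14.
No augmenting path remains; maximum flow = 14.
In the residual graph, reachable from Plant: {Plant, Bus4}.
Min-cut edges: Plant→Bus3 (3), Plant→Bus1 (6), Bus4→Sub3 (5); capacity 3 + 6 + 5 = 14.
This cut is saturated, so no flow can exceed 14.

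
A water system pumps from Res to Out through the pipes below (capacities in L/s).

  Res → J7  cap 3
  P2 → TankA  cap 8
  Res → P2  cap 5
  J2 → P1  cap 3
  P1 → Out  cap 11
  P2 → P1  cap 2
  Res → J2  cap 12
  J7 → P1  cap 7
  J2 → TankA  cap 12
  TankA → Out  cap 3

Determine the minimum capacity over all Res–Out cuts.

11

Augment Res→J7→P1→Out: bottleneck 3, flow now 3.
Augment Res→J2→TankA→Out: bottleneck 3, flow now 6.
Augment Res→J2→P1→Out: bottleneck 3, flow now 9.
Augment Res→P2→P1→Out: bottleneck 2, flow now 11.
No augmenting path remains; maximum flow = 11.
By max-flow min-cut, the minimum cut capacity equals the max flow.
In the residual graph, reachable from Res: {Res, J2, P2, TankA}.
Min-cut edges: Res→J7 (3), J2→P1 (3), P2→P1 (2), TankA→Out (3); capacity 3 + 3 + 2 + 3 = 11.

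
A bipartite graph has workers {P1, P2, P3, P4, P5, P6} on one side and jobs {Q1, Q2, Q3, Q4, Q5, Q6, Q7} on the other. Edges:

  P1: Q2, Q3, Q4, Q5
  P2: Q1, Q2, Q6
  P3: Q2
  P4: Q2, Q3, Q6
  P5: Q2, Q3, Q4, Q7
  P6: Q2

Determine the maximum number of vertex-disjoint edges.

5

Unit-capacity flow: source→left, listed edges, right→sink; max matching = max flow.
Augmenting path P1→Q2 (+1); matched 1.
Augmenting path P2→Q1 (+1); matched 2.
Augmenting path P4→Q3 (+1); matched 3.
Augmenting path P5→Q4 (+1); matched 4.
Augmenting path P3→Q2→P1→Q5 (+1); matched 5.
No augmenting path remains; maximum matching = 5.
König certificate: {P1, P2, P4, P5, Q2} is a vertex cover of size 5 (every listed pair touches it), so no matching can be larger.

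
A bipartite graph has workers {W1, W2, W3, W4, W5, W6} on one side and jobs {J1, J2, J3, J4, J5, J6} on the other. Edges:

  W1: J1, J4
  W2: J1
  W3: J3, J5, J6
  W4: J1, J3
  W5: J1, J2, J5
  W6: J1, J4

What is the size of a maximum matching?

Unit-capacity flow: source→left, listed edges, right→sink; max matching = max flow.
Augmenting path W1→J1 (+1); matched 1.
Augmenting path W3→J3 (+1); matched 2.
Augmenting path W5→J2 (+1); matched 3.
Augmenting path W6→J4 (+1); matched 4.
Augmenting path W4→J3→W3→J5 (+1); matched 5.
No augmenting path remains; maximum matching = 5.
König certificate: {W3, W4, W5, J1, J4} is a vertex cover of size 5 (every listed pair touches it), so no matching can be larger.

5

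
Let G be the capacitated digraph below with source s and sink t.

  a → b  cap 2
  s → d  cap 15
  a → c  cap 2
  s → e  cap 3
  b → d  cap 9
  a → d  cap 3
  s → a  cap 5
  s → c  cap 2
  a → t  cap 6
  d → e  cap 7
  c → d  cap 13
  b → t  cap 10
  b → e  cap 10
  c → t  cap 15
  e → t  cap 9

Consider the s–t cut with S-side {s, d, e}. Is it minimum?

Given cut capacity: 5 + 2 + 9 = 16.
Augment s→a→t: bottleneck 5, flow now 5.
Augment s→c→t: bottleneck 2, flow now 7.
Augment s→e→t: bottleneck 3, flow now 10.
Augment s→d→e→t: bottleneck 6, flow now 16.
No augmenting path remains; maximum flow = 16.
Cut capacity 16 equals the max flow, so it is a minimum cut.

Yes — it is a minimum cut (capacity 16).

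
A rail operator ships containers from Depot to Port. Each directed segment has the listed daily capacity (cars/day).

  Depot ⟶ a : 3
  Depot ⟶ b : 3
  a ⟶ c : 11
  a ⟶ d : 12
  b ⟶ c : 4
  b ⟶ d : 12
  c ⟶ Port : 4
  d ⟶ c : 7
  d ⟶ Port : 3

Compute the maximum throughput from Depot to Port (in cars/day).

Augment Depot→a→c→Port: bottleneck 3, flow now 3.
Augment Depot→b→c→Port: bottleneck 1, flow now 4.
Augment Depot→b→d→Port: bottleneck 2, flow now 6.
No augmenting path remains; maximum flow = 6.
In the residual graph, reachable from Depot: {Depot}.
Min-cut edges: Depot→a (3), Depot→b (3); capacity 3 + 3 = 6.
This cut is saturated, so no flow can exceed 6.

6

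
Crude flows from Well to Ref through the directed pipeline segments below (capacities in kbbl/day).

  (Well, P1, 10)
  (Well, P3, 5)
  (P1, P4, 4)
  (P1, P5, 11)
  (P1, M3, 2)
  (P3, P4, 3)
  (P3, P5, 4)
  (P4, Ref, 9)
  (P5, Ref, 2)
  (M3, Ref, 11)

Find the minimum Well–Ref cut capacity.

11

Augment Well→P1→P4→Ref: bottleneck 4, flow now 4.
Augment Well→P1→P5→Ref: bottleneck 2, flow now 6.
Augment Well→P1→M3→Ref: bottleneck 2, flow now 8.
Augment Well→P3→P4→Ref: bottleneck 3, flow now 11.
No augmenting path remains; maximum flow = 11.
By max-flow min-cut, the minimum cut capacity equals the max flow.
In the residual graph, reachable from Well: {Well, P1, P3, P5}.
Min-cut edges: P1→P4 (4), P1→M3 (2), P3→P4 (3), P5→Ref (2); capacity 4 + 2 + 3 + 2 = 11.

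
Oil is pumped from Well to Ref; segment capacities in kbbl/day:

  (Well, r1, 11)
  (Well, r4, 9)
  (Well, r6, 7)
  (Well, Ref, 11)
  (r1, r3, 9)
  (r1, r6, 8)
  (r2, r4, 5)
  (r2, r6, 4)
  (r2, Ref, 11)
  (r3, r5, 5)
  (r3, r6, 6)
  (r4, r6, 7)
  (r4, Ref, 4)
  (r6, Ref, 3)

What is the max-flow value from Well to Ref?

18

Augment Well→Ref: bottleneck 11, flow now 11.
Augment Well→r4→Ref: bottleneck 4, flow now 15.
Augment Well→r6→Ref: bottleneck 3, flow now 18.
No augmenting path remains; maximum flow = 18.
In the residual graph, reachable from Well: {Well, r1, r3, r4, r5, r6}.
Min-cut edges: Well→Ref (11), r4→Ref (4), r6→Ref (3); capacity 11 + 4 + 3 = 18.
This cut is saturated, so no flow can exceed 18.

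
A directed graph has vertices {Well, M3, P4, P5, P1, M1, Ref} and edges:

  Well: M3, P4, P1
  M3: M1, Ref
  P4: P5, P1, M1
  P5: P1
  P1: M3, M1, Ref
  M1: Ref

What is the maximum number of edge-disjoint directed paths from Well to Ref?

Assign every edge capacity 1; by Menger, the answer equals the max flow.
Path Well→M3→Ref (+1); total 1.
Path Well→P1→Ref (+1); total 2.
Path Well→P4→M1→Ref (+1); total 3.
No residual Well→Ref path; max flow = 3.
Certifying cut of size 3: {Well→M3, Well→P1, Well→P4}.

3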